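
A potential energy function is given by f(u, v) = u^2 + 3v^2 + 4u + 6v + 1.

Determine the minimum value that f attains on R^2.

f(u,v) separates as P(u) + Q(v) + 1, so its minimum is min P + min Q + 1.
P'(u) = 2u + 4 vanishes at u ∈ {-2}; Q'(v) = 6v + 6 vanishes at v ∈ {-1}.
Local minima of P (where P''>0): P(-2)=-4. Local minima of Q: Q(-1)=-3.
So the global minimum of f is P(-2) + Q(-1) + 1 = -4 − 3 + 1 = -6, attained at (-2, -1).

-6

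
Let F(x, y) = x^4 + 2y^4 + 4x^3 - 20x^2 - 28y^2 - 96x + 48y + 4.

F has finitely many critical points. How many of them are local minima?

F separates as a function of x plus a function of y, so ∇F=0 decouples.
∂F/∂x = 4(x - 3)(x + 2)(x + 4) = 0 at x ∈ {-4, -2, 3}; ∂F/∂y = 8(y - 2)(y - 1)(y + 3) = 0 at y ∈ {-3, 1, 2}.
The Hessian is diagonal: diag(F_xx, F_yy). Second derivatives: F_xx(-4)=56, F_xx(-2)=-40, F_xx(3)=140; F_yy(-3)=160, F_yy(1)=-32, F_yy(2)=40.
Local minima occur where both diagonal entries positive: (-4, -3), (-4, 2), (3, -3), (3, 2). Count: 4.

4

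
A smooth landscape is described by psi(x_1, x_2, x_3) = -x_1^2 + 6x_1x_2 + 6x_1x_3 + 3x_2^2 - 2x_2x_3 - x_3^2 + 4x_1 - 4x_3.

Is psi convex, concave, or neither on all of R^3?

neither

psi is quadratic, so its Hessian is the constant matrix H = [[-2, 6, 6], [6, 6, -2], [6, -2, -2]].
Leading principal minors: -2, -48, -256.
Neither pattern holds ⇒ H is indefinite ⇒ neither convex nor concave.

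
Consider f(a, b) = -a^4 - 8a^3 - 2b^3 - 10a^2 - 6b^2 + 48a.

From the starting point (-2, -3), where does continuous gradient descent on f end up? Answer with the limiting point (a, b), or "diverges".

f is separable, so gradient descent decouples: a follows -∂f/∂a, b follows -∂f/∂b.
∂f/∂a = -4(a - 1)(a + 3)(a + 4); at a=-2 this is 24, so a decreases.
∂f/∂b = -6b(b + 2); at b=-3 this is -18, so b increases.
a converges to its nearest critical value -3 (a local min of the a-part); b converges to -2. The iterate converges to (-3, -2).

(-3, -2)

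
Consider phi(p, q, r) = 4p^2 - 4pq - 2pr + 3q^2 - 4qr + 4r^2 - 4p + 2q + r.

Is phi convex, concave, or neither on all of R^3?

phi is quadratic, so its Hessian is the constant matrix H = [[8, -4, -2], [-4, 6, -4], [-2, -4, 8]].
Leading principal minors: 8, 32, 40.
All positive ⇒ H ≻ 0 ⇒ convex.

convex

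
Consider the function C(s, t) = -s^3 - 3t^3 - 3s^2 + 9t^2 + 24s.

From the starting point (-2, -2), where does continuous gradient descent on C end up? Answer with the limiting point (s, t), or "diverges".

C is separable, so gradient descent decouples: s follows -∂C/∂s, t follows -∂C/∂t.
∂C/∂s = -3(s - 2)(s + 4); at s=-2 this is 24, so s decreases.
∂C/∂t = -9t(t - 2); at t=-2 this is -72, so t increases.
s converges to its nearest critical value -4 (a local min of the s-part); t converges to 0. The iterate converges to (-4, 0).

(-4, 0)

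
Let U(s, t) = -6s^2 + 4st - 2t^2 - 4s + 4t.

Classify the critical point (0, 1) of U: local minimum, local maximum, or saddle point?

local maximum

The Hessian of U is constant: H = [[-12, 4], [4, -4]].
det(H) = (-12)·(-4) − 4² = 32.
det(H) > 0 and tr(H) = -16 < 0, so H is negative definite and the point is a local maximum.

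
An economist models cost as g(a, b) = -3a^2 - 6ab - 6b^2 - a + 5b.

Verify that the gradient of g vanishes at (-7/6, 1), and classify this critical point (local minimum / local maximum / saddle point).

local maximum

∇g = (-6a - 6b - 1, -6a - 12b + 5); substituting (-7/6, 1) gives ∇g = (0, 0), so (-7/6, 1) is indeed a critical point.
The Hessian of g is constant: H = [[-6, -6], [-6, -12]].
det(H) = (-6)·(-12) − (-6)² = 36.
det(H) > 0 and tr(H) = -18 < 0, so H is negative definite and the point is a local maximum.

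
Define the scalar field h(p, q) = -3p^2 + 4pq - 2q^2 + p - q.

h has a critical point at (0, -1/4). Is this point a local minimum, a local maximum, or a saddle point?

local maximum

The Hessian of h is constant: H = [[-6, 4], [4, -4]].
det(H) = (-6)·(-4) − 4² = 8.
det(H) > 0 and tr(H) = -10 < 0, so H is negative definite and the point is a local maximum.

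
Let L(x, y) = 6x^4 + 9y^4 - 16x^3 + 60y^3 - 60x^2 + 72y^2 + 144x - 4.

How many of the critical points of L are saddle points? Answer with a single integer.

4

L separates as a function of x plus a function of y, so ∇L=0 decouples.
∂L/∂x = 24(x - 3)(x - 1)(x + 2) = 0 at x ∈ {-2, 1, 3}; ∂L/∂y = 36y(y + 1)(y + 4) = 0 at y ∈ {-4, -1, 0}.
The Hessian is diagonal: diag(L_xx, L_yy). Second derivatives: L_xx(-2)=360, L_xx(1)=-144, L_xx(3)=240; L_yy(-4)=432, L_yy(-1)=-108, L_yy(0)=144.
Saddle points occur where the two diagonal entries have opposite signs: (-2, -1), (1, -4), (1, 0), (3, -1). Count: 4.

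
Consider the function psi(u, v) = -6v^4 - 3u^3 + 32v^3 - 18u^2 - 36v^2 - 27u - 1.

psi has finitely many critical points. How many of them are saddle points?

3

psi separates as a function of u plus a function of v, so ∇psi=0 decouples.
∂psi/∂u = -9(u + 1)(u + 3) = 0 at u ∈ {-3, -1}; ∂psi/∂v = -24v(v - 3)(v - 1) = 0 at v ∈ {0, 1, 3}.
The Hessian is diagonal: diag(psi_uu, psi_vv). Second derivatives: psi_uu(-3)=18, psi_uu(-1)=-18; psi_vv(0)=-72, psi_vv(1)=48, psi_vv(3)=-144.
Saddle points occur where the two diagonal entries have opposite signs: (-3, 0), (-3, 3), (-1, 1). Count: 3.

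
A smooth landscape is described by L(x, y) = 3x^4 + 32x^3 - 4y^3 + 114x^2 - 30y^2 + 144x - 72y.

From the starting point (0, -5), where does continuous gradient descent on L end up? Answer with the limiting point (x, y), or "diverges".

L is separable, so gradient descent decouples: x follows -∂L/∂x, y follows -∂L/∂y.
∂L/∂x = 12(x + 1)(x + 3)(x + 4); at x=0 this is 144, so x decreases.
∂L/∂y = -12(y + 2)(y + 3); at y=-5 this is -72, so y increases.
x converges to its nearest critical value -1 (a local min of the x-part); y converges to -3. The iterate converges to (-1, -3).

(-1, -3)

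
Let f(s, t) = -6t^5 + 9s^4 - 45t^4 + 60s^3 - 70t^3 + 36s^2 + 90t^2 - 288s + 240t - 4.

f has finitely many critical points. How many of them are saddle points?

6

f separates as a function of s plus a function of t, so ∇f=0 decouples.
∂f/∂s = 36(s - 1)(s + 2)(s + 4) = 0 at s ∈ {-4, -2, 1}; ∂f/∂t = -30(t - 1)(t + 1)(t + 2)(t + 4) = 0 at t ∈ {-4, -2, -1, 1}.
The Hessian is diagonal: diag(f_ss, f_tt). Second derivatives: f_ss(-4)=360, f_ss(-2)=-216, f_ss(1)=540; f_tt(-4)=900, f_tt(-2)=-180, f_tt(-1)=180, f_tt(1)=-900.
Saddle points occur where the two diagonal entries have opposite signs: (-4, -2), (-4, 1), (-2, -4), (-2, -1), (1, -2), (1, 1). Count: 6.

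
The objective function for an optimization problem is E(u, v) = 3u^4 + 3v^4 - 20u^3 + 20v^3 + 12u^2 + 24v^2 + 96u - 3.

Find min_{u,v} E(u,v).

E(u,v) separates as P(u) + Q(v) − 3, so its minimum is min P + min Q − 3.
P'(u) = 12(u - 4)(u - 2)(u + 1) vanishes at u ∈ {-1, 2, 4}; Q'(v) = 12v(v + 1)(v + 4) vanishes at v ∈ {-4, -1, 0}.
Local minima of P (where P''>0): P(-1)=-61, P(4)=64. Local minima of Q: Q(-4)=-128, Q(0)=0.
So the global minimum of E is P(-1) + Q(-4) − 3 = -61 − 128 − 3 = -192, attained at (-1, -4).

-192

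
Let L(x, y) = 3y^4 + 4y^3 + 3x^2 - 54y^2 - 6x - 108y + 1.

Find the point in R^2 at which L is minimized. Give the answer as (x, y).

(1, 3)

L(x,y) separates as P(x) + Q(y) + 1, so its minimum is min P + min Q + 1.
P'(x) = 6x - 6 vanishes at x ∈ {1}; Q'(y) = 12(y - 3)(y + 1)(y + 3) vanishes at y ∈ {-3, -1, 3}.
Local minima of P (where P''>0): P(1)=-3. Local minima of Q: Q(-3)=-27, Q(3)=-459.
So the global minimum of L is P(1) + Q(3) + 1 = -3 − 459 + 1 = -461, attained at (1, 3).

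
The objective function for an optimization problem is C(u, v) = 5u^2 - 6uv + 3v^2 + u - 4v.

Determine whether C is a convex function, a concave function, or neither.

C is quadratic, so its Hessian is the constant matrix H = [[10, -6], [-6, 6]].
det(H) = 24, tr(H) = 16.
det(H) > 0 and tr(H) > 0, so H is positive definite everywhere: convex.

convex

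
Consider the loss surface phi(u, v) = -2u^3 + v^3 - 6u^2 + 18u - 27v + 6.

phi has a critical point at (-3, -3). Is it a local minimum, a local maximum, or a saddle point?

The mixed partial ∂²phi/∂u∂v is 0, so the Hessian at any point is diag(phi_uu, phi_vv) = diag(-12(u + 1), 6v).
At (-3, -3): H = diag(24, -18).
The eigenvalues have opposite signs, so H is indefinite: a saddle point.

saddle point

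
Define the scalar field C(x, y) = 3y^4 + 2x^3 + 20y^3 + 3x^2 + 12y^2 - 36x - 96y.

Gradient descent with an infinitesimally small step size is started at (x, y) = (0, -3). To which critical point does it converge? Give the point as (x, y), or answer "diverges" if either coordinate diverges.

(2, -4)

C is separable, so gradient descent decouples: x follows -∂C/∂x, y follows -∂C/∂y.
∂C/∂x = 6(x - 2)(x + 3); at x=0 this is -36, so x increases.
∂C/∂y = 12(y - 1)(y + 2)(y + 4); at y=-3 this is 48, so y decreases.
x converges to its nearest critical value 2 (a local min of the x-part); y converges to -4. The iterate converges to (2, -4).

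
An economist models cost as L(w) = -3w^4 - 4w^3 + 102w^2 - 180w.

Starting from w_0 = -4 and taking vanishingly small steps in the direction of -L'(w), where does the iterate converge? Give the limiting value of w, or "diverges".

1

L'(w) = -12(w - 3)(w - 1)(w + 5), so L'(-4) = -420.
Gradient descent moves in the -L' direction, i.e. w is increasing.
The nearest critical point in that direction is w = 1, where L'' = 144 > 0 (a local minimum). The iterate converges there.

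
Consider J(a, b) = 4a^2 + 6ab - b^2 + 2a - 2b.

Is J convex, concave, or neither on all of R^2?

J is quadratic, so its Hessian is the constant matrix H = [[8, 6], [6, -2]].
det(H) = -52, tr(H) = 6.
det(H) < 0, so H is indefinite: neither convex nor concave.

neither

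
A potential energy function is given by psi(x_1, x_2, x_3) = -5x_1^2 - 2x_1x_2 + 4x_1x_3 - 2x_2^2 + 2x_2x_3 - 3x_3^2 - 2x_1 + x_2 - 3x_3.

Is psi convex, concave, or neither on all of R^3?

psi is quadratic, so its Hessian is the constant matrix H = [[-10, -2, 4], [-2, -4, 2], [4, 2, -6]].
Leading principal minors: -10, 36, -144.
Signs alternate −, +, − ⇒ H ≺ 0 ⇒ concave.

concave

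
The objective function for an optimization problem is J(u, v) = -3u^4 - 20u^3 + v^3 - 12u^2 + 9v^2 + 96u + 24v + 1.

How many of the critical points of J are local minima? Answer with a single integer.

J separates as a function of u plus a function of v, so ∇J=0 decouples.
∂J/∂u = -12(u - 1)(u + 2)(u + 4) = 0 at u ∈ {-4, -2, 1}; ∂J/∂v = 3(v + 2)(v + 4) = 0 at v ∈ {-4, -2}.
The Hessian is diagonal: diag(J_uu, J_vv). Second derivatives: J_uu(-4)=-120, J_uu(-2)=72, J_uu(1)=-180; J_vv(-4)=-6, J_vv(-2)=6.
Local minima occur where both diagonal entries positive: (-2, -2). Count: 1.

1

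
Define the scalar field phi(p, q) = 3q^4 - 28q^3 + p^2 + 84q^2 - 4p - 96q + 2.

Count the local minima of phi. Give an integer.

phi separates as a function of p plus a function of q, so ∇phi=0 decouples.
∂phi/∂p = 2(p - 2) = 0 at p ∈ {2}; ∂phi/∂q = 12(q - 4)(q - 2)(q - 1) = 0 at q ∈ {1, 2, 4}.
The Hessian is diagonal: diag(phi_pp, phi_qq). Second derivatives: phi_pp(2)=2; phi_qq(1)=36, phi_qq(2)=-24, phi_qq(4)=72.
Local minima occur where both diagonal entries positive: (2, 1), (2, 4). Count: 2.

2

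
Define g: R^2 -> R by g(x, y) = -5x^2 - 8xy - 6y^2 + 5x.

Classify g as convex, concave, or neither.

concave

g is quadratic, so its Hessian is the constant matrix H = [[-10, -8], [-8, -12]].
det(H) = 56, tr(H) = -22.
det(H) > 0 and tr(H) < 0, so H is negative definite everywhere: concave.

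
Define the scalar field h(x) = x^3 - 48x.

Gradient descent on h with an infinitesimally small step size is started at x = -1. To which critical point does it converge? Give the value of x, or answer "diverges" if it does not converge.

h'(x) = 3(x - 4)(x + 4), so h'(-1) = -45.
Gradient descent moves in the -h' direction, i.e. x is increasing.
The nearest critical point in that direction is x = 4, where h'' = 24 > 0 (a local minimum). The iterate converges there.

4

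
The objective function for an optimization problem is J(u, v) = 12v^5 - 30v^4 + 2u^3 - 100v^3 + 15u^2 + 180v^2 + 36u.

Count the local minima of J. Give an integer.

2

J separates as a function of u plus a function of v, so ∇J=0 decouples.
∂J/∂u = 6(u + 2)(u + 3) = 0 at u ∈ {-3, -2}; ∂J/∂v = 60v(v - 3)(v - 1)(v + 2) = 0 at v ∈ {-2, 0, 1, 3}.
The Hessian is diagonal: diag(J_uu, J_vv). Second derivatives: J_uu(-3)=-6, J_uu(-2)=6; J_vv(-2)=-1800, J_vv(0)=360, J_vv(1)=-360, J_vv(3)=1800.
Local minima occur where both diagonal entries positive: (-2, 0), (-2, 3). Count: 2.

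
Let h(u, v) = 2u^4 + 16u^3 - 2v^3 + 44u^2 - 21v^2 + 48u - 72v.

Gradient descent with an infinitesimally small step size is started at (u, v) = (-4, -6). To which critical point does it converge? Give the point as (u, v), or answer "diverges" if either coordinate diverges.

h is separable, so gradient descent decouples: u follows -∂h/∂u, v follows -∂h/∂v.
∂h/∂u = 8(u + 1)(u + 2)(u + 3); at u=-4 this is -48, so u increases.
∂h/∂v = -6(v + 3)(v + 4); at v=-6 this is -36, so v increases.
u converges to its nearest critical value -3 (a local min of the u-part); v converges to -4. The iterate converges to (-3, -4).

(-3, -4)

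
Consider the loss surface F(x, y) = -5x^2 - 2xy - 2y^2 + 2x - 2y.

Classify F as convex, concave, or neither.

F is quadratic, so its Hessian is the constant matrix H = [[-10, -2], [-2, -4]].
det(H) = 36, tr(H) = -14.
det(H) > 0 and tr(H) < 0, so H is negative definite everywhere: concave.

concave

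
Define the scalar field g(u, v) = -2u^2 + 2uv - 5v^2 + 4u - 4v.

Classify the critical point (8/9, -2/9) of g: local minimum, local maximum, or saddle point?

The Hessian of g is constant: H = [[-4, 2], [2, -10]].
det(H) = (-4)·(-10) − 2² = 36.
det(H) > 0 and tr(H) = -14 < 0, so H is negative definite and the point is a local maximum.

local maximum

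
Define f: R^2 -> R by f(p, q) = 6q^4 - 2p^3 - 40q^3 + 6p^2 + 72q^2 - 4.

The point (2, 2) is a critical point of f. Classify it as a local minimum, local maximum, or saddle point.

The mixed partial ∂²f/∂p∂q is 0, so the Hessian at any point is diag(f_pp, f_qq) = diag(12(-p + 1), 24(3q^2 - 10q + 6)).
At (2, 2): H = diag(-12, -48).
Both eigenvalues are negative, so H is negative definite: a local maximum.

local maximum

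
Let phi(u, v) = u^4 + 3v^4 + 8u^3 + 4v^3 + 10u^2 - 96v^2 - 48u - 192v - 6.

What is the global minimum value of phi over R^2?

-1315

phi(u,v) separates as P(u) + Q(v) − 6, so its minimum is min P + min Q − 6.
P'(u) = 4(u - 1)(u + 3)(u + 4) vanishes at u ∈ {-4, -3, 1}; Q'(v) = 12(v - 4)(v + 1)(v + 4) vanishes at v ∈ {-4, -1, 4}.
Local minima of P (where P''>0): P(-4)=96, P(1)=-29. Local minima of Q: Q(-4)=-256, Q(4)=-1280.
So the global minimum of phi is P(1) + Q(4) − 6 = -29 − 1280 − 6 = -1315, attained at (1, 4).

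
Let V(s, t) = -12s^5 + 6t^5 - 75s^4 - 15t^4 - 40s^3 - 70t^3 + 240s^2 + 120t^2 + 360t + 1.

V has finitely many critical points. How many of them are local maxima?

4

V separates as a function of s plus a function of t, so ∇V=0 decouples.
∂V/∂s = -60s(s - 1)(s + 2)(s + 4) = 0 at s ∈ {-4, -2, 0, 1}; ∂V/∂t = 30(t - 3)(t - 2)(t + 1)(t + 2) = 0 at t ∈ {-2, -1, 2, 3}.
The Hessian is diagonal: diag(V_ss, V_tt). Second derivatives: V_ss(-4)=2400, V_ss(-2)=-720, V_ss(0)=480, V_ss(1)=-900; V_tt(-2)=-600, V_tt(-1)=360, V_tt(2)=-360, V_tt(3)=600.
Local maxima occur where both diagonal entries negative: (-2, -2), (-2, 2), (1, -2), (1, 2). Count: 4.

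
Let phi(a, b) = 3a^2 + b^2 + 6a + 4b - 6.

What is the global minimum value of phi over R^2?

-13

phi(a,b) separates as P(a) + Q(b) − 6, so its minimum is min P + min Q − 6.
P'(a) = 6a + 6 vanishes at a ∈ {-1}; Q'(b) = 2b + 4 vanishes at b ∈ {-2}.
Local minima of P (where P''>0): P(-1)=-3. Local minima of Q: Q(-2)=-4.
So the global minimum of phi is P(-1) + Q(-2) − 6 = -3 − 4 − 6 = -13, attained at (-1, -2).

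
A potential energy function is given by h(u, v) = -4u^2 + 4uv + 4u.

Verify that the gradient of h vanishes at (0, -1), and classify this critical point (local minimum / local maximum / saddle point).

saddle point

∇h = (-8u + 4v + 4, 4u); substituting (0, -1) gives ∇h = (0, 0), so (0, -1) is indeed a critical point.
The Hessian of h is constant: H = [[-8, 4], [4, 0]].
det(H) = (-8)·0 − 4² = -16.
Since det(H) < 0, H is indefinite and the critical point is a saddle point.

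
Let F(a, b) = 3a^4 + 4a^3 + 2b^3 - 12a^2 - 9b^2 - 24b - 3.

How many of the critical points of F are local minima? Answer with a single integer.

2

F separates as a function of a plus a function of b, so ∇F=0 decouples.
∂F/∂a = 12a(a - 1)(a + 2) = 0 at a ∈ {-2, 0, 1}; ∂F/∂b = 6(b - 4)(b + 1) = 0 at b ∈ {-1, 4}.
The Hessian is diagonal: diag(F_aa, F_bb). Second derivatives: F_aa(-2)=72, F_aa(0)=-24, F_aa(1)=36; F_bb(-1)=-30, F_bb(4)=30.
Local minima occur where both diagonal entries positive: (-2, 4), (1, 4). Count: 2.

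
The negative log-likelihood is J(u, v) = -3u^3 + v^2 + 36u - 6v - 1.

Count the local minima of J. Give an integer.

1

J separates as a function of u plus a function of v, so ∇J=0 decouples.
∂J/∂u = -9(u - 2)(u + 2) = 0 at u ∈ {-2, 2}; ∂J/∂v = 2(v - 3) = 0 at v ∈ {3}.
The Hessian is diagonal: diag(J_uu, J_vv). Second derivatives: J_uu(-2)=36, J_uu(2)=-36; J_vv(3)=2.
Local minima occur where both diagonal entries positive: (-2, 3). Count: 1.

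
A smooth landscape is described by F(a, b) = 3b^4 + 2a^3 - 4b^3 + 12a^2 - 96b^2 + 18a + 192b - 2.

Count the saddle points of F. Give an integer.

F separates as a function of a plus a function of b, so ∇F=0 decouples.
∂F/∂a = 6(a + 1)(a + 3) = 0 at a ∈ {-3, -1}; ∂F/∂b = 12(b - 4)(b - 1)(b + 4) = 0 at b ∈ {-4, 1, 4}.
The Hessian is diagonal: diag(F_aa, F_bb). Second derivatives: F_aa(-3)=-12, F_aa(-1)=12; F_bb(-4)=480, F_bb(1)=-180, F_bb(4)=288.
Saddle points occur where the two diagonal entries have opposite signs: (-3, -4), (-3, 4), (-1, 1). Count: 3.

3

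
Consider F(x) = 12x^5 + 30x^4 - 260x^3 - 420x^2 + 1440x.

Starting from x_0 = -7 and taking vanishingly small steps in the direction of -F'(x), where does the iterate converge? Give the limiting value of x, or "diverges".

F'(x) = 60(x - 3)(x - 1)(x + 2)(x + 4), so F'(-7) = 72000.
Gradient descent moves in the -F' direction, i.e. x is decreasing.
There is no critical point below x=-7, and F' keeps the same sign, so the iterate runs off to −∞.

diverges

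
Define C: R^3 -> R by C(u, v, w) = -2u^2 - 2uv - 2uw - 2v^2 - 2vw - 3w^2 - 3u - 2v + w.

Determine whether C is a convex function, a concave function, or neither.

concave

C is quadratic, so its Hessian is the constant matrix H = [[-4, -2, -2], [-2, -4, -2], [-2, -2, -6]].
Leading principal minors: -4, 12, -56.
Signs alternate −, +, − ⇒ H ≺ 0 ⇒ concave.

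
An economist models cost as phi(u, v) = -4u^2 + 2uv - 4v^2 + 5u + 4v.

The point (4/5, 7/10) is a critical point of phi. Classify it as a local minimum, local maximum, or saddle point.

The Hessian of phi is constant: H = [[-8, 2], [2, -8]].
det(H) = (-8)·(-8) − 2² = 60.
det(H) > 0 and tr(H) = -16 < 0, so H is negative definite and the point is a local maximum.

local maximum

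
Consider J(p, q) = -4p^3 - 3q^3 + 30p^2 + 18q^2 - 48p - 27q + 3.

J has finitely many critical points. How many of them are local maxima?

J separates as a function of p plus a function of q, so ∇J=0 decouples.
∂J/∂p = -12(p - 4)(p - 1) = 0 at p ∈ {1, 4}; ∂J/∂q = -9(q - 3)(q - 1) = 0 at q ∈ {1, 3}.
The Hessian is diagonal: diag(J_pp, J_qq). Second derivatives: J_pp(1)=36, J_pp(4)=-36; J_qq(1)=18, J_qq(3)=-18.
Local maxima occur where both diagonal entries negative: (4, 3). Count: 1.

1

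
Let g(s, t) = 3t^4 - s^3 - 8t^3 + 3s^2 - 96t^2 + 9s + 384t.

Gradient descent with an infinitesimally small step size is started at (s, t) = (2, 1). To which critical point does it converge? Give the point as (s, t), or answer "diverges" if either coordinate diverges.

(-1, -4)

g is separable, so gradient descent decouples: s follows -∂g/∂s, t follows -∂g/∂t.
∂g/∂s = -3(s - 3)(s + 1); at s=2 this is 9, so s decreases.
∂g/∂t = 12(t - 4)(t - 2)(t + 4); at t=1 this is 180, so t decreases.
s converges to its nearest critical value -1 (a local min of the s-part); t converges to -4. The iterate converges to (-1, -4).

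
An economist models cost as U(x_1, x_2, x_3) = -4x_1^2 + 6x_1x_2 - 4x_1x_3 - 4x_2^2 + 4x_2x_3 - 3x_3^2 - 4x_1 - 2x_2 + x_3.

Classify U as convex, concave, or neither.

concave

U is quadratic, so its Hessian is the constant matrix H = [[-8, 6, -4], [6, -8, 4], [-4, 4, -6]].
Leading principal minors: -8, 28, -104.
Signs alternate −, +, − ⇒ H ≺ 0 ⇒ concave.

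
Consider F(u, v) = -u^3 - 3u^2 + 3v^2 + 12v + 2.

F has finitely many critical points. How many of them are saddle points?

F separates as a function of u plus a function of v, so ∇F=0 decouples.
∂F/∂u = -3u(u + 2) = 0 at u ∈ {-2, 0}; ∂F/∂v = 6(v + 2) = 0 at v ∈ {-2}.
The Hessian is diagonal: diag(F_uu, F_vv). Second derivatives: F_uu(-2)=6, F_uu(0)=-6; F_vv(-2)=6.
Saddle points occur where the two diagonal entries have opposite signs: (0, -2). Count: 1.

1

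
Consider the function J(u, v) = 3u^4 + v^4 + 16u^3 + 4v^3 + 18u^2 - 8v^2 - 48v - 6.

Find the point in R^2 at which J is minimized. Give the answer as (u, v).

(-3, 2)

J(u,v) separates as P(u) + Q(v) − 6, so its minimum is min P + min Q − 6.
P'(u) = 12u(u + 1)(u + 3) vanishes at u ∈ {-3, -1, 0}; Q'(v) = 4(v - 2)(v + 2)(v + 3) vanishes at v ∈ {-3, -2, 2}.
Local minima of P (where P''>0): P(-3)=-27, P(0)=0. Local minima of Q: Q(-3)=45, Q(2)=-80.
So the global minimum of J is P(-3) + Q(2) − 6 = -27 − 80 − 6 = -113, attained at (-3, 2).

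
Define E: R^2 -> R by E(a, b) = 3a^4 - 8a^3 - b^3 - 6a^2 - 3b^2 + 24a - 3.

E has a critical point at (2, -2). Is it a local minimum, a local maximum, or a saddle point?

The mixed partial ∂²E/∂a∂b is 0, so the Hessian at any point is diag(E_aa, E_bb) = diag(12(3a^2 - 4a - 1), -6(b + 1)).
At (2, -2): H = diag(36, 6).
Both eigenvalues are positive, so H is positive definite: a local minimum.

local minimum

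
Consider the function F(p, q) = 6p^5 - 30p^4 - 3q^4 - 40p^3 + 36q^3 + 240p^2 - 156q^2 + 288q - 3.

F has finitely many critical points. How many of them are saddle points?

6

F separates as a function of p plus a function of q, so ∇F=0 decouples.
∂F/∂p = 30p(p - 4)(p - 2)(p + 2) = 0 at p ∈ {-2, 0, 2, 4}; ∂F/∂q = -12(q - 4)(q - 3)(q - 2) = 0 at q ∈ {2, 3, 4}.
The Hessian is diagonal: diag(F_pp, F_qq). Second derivatives: F_pp(-2)=-1440, F_pp(0)=480, F_pp(2)=-480, F_pp(4)=1440; F_qq(2)=-24, F_qq(3)=12, F_qq(4)=-24.
Saddle points occur where the two diagonal entries have opposite signs: (-2, 3), (0, 2), (0, 4), (2, 3), (4, 2), (4, 4). Count: 6.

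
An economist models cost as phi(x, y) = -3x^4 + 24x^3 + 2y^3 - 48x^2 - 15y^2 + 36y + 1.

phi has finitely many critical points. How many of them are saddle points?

3

phi separates as a function of x plus a function of y, so ∇phi=0 decouples.
∂phi/∂x = -12x(x - 4)(x - 2) = 0 at x ∈ {0, 2, 4}; ∂phi/∂y = 6(y - 3)(y - 2) = 0 at y ∈ {2, 3}.
The Hessian is diagonal: diag(phi_xx, phi_yy). Second derivatives: phi_xx(0)=-96, phi_xx(2)=48, phi_xx(4)=-96; phi_yy(2)=-6, phi_yy(3)=6.
Saddle points occur where the two diagonal entries have opposite signs: (0, 3), (2, 2), (4, 3). Count: 3.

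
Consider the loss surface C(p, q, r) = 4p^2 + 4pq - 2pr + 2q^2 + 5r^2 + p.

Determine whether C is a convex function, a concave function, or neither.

C is quadratic, so its Hessian is the constant matrix H = [[8, 4, -2], [4, 4, 0], [-2, 0, 10]].
Leading principal minors: 8, 16, 144.
All positive ⇒ H ≻ 0 ⇒ convex.

convex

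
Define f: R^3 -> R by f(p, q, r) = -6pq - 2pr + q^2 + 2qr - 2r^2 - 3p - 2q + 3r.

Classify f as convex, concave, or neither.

neither

f is quadratic, so its Hessian is the constant matrix H = [[0, -6, -2], [-6, 2, 2], [-2, 2, -4]].
Leading principal minors: 0, -36, 184.
Neither pattern holds ⇒ H is indefinite ⇒ neither convex nor concave.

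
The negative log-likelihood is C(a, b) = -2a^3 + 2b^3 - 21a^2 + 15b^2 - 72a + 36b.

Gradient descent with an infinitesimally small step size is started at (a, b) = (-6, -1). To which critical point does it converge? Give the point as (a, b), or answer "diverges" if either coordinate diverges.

(-4, -2)

C is separable, so gradient descent decouples: a follows -∂C/∂a, b follows -∂C/∂b.
∂C/∂a = -6(a + 3)(a + 4); at a=-6 this is -36, so a increases.
∂C/∂b = 6(b + 2)(b + 3); at b=-1 this is 12, so b decreases.
a converges to its nearest critical value -4 (a local min of the a-part); b converges to -2. The iterate converges to (-4, -2).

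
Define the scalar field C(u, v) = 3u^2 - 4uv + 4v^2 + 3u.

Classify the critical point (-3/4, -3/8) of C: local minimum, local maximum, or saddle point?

The Hessian of C is constant: H = [[6, -4], [-4, 8]].
det(H) = 6·8 − (-4)² = 32.
det(H) > 0 and tr(H) = 14 > 0, so H is positive definite and the point is a local minimum.

local minimum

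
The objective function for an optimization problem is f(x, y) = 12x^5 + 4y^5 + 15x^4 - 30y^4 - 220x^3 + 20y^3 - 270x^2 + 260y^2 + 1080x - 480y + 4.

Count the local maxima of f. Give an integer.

f separates as a function of x plus a function of y, so ∇f=0 decouples.
∂f/∂x = 60(x - 3)(x - 1)(x + 2)(x + 3) = 0 at x ∈ {-3, -2, 1, 3}; ∂f/∂y = 20(y - 4)(y - 3)(y - 1)(y + 2) = 0 at y ∈ {-2, 1, 3, 4}.
The Hessian is diagonal: diag(f_xx, f_yy). Second derivatives: f_xx(-3)=-1440, f_xx(-2)=900, f_xx(1)=-1440, f_xx(3)=3600; f_yy(-2)=-1800, f_yy(1)=360, f_yy(3)=-200, f_yy(4)=360.
Local maxima occur where both diagonal entries negative: (-3, -2), (-3, 3), (1, -2), (1, 3). Count: 4.

4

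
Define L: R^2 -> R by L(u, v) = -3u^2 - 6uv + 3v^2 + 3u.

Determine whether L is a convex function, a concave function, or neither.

neither

L is quadratic, so its Hessian is the constant matrix H = [[-6, -6], [-6, 6]].
det(H) = -72, tr(H) = 0.
det(H) < 0, so H is indefinite: neither convex nor concave.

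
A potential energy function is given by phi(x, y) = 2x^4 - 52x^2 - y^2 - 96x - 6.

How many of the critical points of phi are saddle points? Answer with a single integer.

phi separates as a function of x plus a function of y, so ∇phi=0 decouples.
∂phi/∂x = 8(x - 4)(x + 1)(x + 3) = 0 at x ∈ {-3, -1, 4}; ∂phi/∂y = -2y = 0 at y ∈ {0}.
The Hessian is diagonal: diag(phi_xx, phi_yy). Second derivatives: phi_xx(-3)=112, phi_xx(-1)=-80, phi_xx(4)=280; phi_yy(0)=-2.
Saddle points occur where the two diagonal entries have opposite signs: (-3, 0), (4, 0). Count: 2.

2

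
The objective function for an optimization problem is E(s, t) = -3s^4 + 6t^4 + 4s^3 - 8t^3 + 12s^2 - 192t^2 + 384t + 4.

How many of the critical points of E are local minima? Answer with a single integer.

E separates as a function of s plus a function of t, so ∇E=0 decouples.
∂E/∂s = -12s(s - 2)(s + 1) = 0 at s ∈ {-1, 0, 2}; ∂E/∂t = 24(t - 4)(t - 1)(t + 4) = 0 at t ∈ {-4, 1, 4}.
The Hessian is diagonal: diag(E_ss, E_tt). Second derivatives: E_ss(-1)=-36, E_ss(0)=24, E_ss(2)=-72; E_tt(-4)=960, E_tt(1)=-360, E_tt(4)=576.
Local minima occur where both diagonal entries positive: (0, -4), (0, 4). Count: 2.

2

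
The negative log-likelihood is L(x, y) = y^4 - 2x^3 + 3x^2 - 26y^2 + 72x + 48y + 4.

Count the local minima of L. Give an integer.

2

L separates as a function of x plus a function of y, so ∇L=0 decouples.
∂L/∂x = -6(x - 4)(x + 3) = 0 at x ∈ {-3, 4}; ∂L/∂y = 4(y - 3)(y - 1)(y + 4) = 0 at y ∈ {-4, 1, 3}.
The Hessian is diagonal: diag(L_xx, L_yy). Second derivatives: L_xx(-3)=42, L_xx(4)=-42; L_yy(-4)=140, L_yy(1)=-40, L_yy(3)=56.
Local minima occur where both diagonal entries positive: (-3, -4), (-3, 3). Count: 2.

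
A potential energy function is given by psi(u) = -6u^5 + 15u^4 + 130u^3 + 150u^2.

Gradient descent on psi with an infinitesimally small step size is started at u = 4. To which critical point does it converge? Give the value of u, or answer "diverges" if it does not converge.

0

psi'(u) = -30u(u - 5)(u + 1)(u + 2), so psi'(4) = 3600.
Gradient descent moves in the -psi' direction, i.e. u is decreasing.
The nearest critical point in that direction is u = 0, where psi'' = 300 > 0 (a local minimum). The iterate converges there.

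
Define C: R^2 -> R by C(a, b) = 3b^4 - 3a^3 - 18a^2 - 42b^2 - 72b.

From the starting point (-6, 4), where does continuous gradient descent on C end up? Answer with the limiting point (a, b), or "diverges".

(-4, 3)

C is separable, so gradient descent decouples: a follows -∂C/∂a, b follows -∂C/∂b.
∂C/∂a = -9a(a + 4); at a=-6 this is -108, so a increases.
∂C/∂b = 12(b - 3)(b + 1)(b + 2); at b=4 this is 360, so b decreases.
a converges to its nearest critical value -4 (a local min of the a-part); b converges to 3. The iterate converges to (-4, 3).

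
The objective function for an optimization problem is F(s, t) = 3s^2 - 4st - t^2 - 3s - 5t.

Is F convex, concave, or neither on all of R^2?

neither

F is quadratic, so its Hessian is the constant matrix H = [[6, -4], [-4, -2]].
det(H) = -28, tr(H) = 4.
det(H) < 0, so H is indefinite: neither convex nor concave.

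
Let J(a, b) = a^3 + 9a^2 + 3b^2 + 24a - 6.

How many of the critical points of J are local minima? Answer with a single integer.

1

J separates as a function of a plus a function of b, so ∇J=0 decouples.
∂J/∂a = 3(a + 2)(a + 4) = 0 at a ∈ {-4, -2}; ∂J/∂b = 6b = 0 at b ∈ {0}.
The Hessian is diagonal: diag(J_aa, J_bb). Second derivatives: J_aa(-4)=-6, J_aa(-2)=6; J_bb(0)=6.
Local minima occur where both diagonal entries positive: (-2, 0). Count: 1.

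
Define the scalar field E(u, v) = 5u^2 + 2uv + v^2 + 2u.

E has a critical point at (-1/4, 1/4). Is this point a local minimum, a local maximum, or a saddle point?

local minimum

The Hessian of E is constant: H = [[10, 2], [2, 2]].
det(H) = 10·2 − 2² = 16.
det(H) > 0 and tr(H) = 12 > 0, so H is positive definite and the point is a local minimum.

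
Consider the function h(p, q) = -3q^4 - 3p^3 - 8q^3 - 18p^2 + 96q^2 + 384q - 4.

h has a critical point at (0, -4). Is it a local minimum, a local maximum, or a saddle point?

The mixed partial ∂²h/∂p∂q is 0, so the Hessian at any point is diag(h_pp, h_qq) = diag(-18(p + 2), 12(-3q^2 - 4q + 16)).
At (0, -4): H = diag(-36, -192).
Both eigenvalues are negative, so H is negative definite: a local maximum.

local maximum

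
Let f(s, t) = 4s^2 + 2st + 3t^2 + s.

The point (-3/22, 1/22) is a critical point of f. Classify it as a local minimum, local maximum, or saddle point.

local minimum

The Hessian of f is constant: H = [[8, 2], [2, 6]].
det(H) = 8·6 − 2² = 44.
det(H) > 0 and tr(H) = 14 > 0, so H is positive definite and the point is a local minimum.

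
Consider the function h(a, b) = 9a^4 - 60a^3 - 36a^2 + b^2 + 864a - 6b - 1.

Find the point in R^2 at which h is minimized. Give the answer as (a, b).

(-2, 3)

h(a,b) separates as P(a) + Q(b) − 1, so its minimum is min P + min Q − 1.
P'(a) = 36(a - 4)(a - 3)(a + 2) vanishes at a ∈ {-2, 3, 4}; Q'(b) = 2b - 6 vanishes at b ∈ {3}.
Local minima of P (where P''>0): P(-2)=-1248, P(4)=1344. Local minima of Q: Q(3)=-9.
So the global minimum of h is P(-2) + Q(3) − 1 = -1248 − 9 − 1 = -1258, attained at (-2, 3).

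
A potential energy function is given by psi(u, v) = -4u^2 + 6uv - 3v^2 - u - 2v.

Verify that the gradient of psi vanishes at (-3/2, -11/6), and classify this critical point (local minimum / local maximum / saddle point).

∇psi = (-8u + 6v - 1, 6u - 6v - 2); substituting (-3/2, -11/6) gives ∇psi = (0, 0), so (-3/2, -11/6) is indeed a critical point.
The Hessian of psi is constant: H = [[-8, 6], [6, -6]].
det(H) = (-8)·(-6) − 6² = 12.
det(H) > 0 and tr(H) = -14 < 0, so H is negative definite and the point is a local maximum.

local maximum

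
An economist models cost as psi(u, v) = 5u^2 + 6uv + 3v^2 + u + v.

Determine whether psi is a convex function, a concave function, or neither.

psi is quadratic, so its Hessian is the constant matrix H = [[10, 6], [6, 6]].
det(H) = 24, tr(H) = 16.
det(H) > 0 and tr(H) > 0, so H is positive definite everywhere: convex.

convex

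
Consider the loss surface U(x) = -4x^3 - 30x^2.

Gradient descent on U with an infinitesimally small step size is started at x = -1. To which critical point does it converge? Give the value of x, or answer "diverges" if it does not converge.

U'(x) = -12x(x + 5), so U'(-1) = 48.
Gradient descent moves in the -U' direction, i.e. x is decreasing.
The nearest critical point in that direction is x = -5, where U'' = 60 > 0 (a local minimum). The iterate converges there.

-5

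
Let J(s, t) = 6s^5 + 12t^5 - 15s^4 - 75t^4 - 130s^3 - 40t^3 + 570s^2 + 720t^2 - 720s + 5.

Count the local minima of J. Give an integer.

J separates as a function of s plus a function of t, so ∇J=0 decouples.
∂J/∂s = 30(s - 3)(s - 2)(s - 1)(s + 4) = 0 at s ∈ {-4, 1, 2, 3}; ∂J/∂t = 60t(t - 4)(t - 3)(t + 2) = 0 at t ∈ {-2, 0, 3, 4}.
The Hessian is diagonal: diag(J_ss, J_tt). Second derivatives: J_ss(-4)=-6300, J_ss(1)=300, J_ss(2)=-180, J_ss(3)=420; J_tt(-2)=-3600, J_tt(0)=1440, J_tt(3)=-900, J_tt(4)=1440.
Local minima occur where both diagonal entries positive: (1, 0), (1, 4), (3, 0), (3, 4). Count: 4.

4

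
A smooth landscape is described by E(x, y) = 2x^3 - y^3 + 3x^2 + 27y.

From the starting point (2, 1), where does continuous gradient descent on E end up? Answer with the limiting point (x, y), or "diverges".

E is separable, so gradient descent decouples: x follows -∂E/∂x, y follows -∂E/∂y.
∂E/∂x = 6x(x + 1); at x=2 this is 36, so x decreases.
∂E/∂y = -3(y - 3)(y + 3); at y=1 this is 24, so y decreases.
x converges to its nearest critical value 0 (a local min of the x-part); y converges to -3. The iterate converges to (0, -3).

(0, -3)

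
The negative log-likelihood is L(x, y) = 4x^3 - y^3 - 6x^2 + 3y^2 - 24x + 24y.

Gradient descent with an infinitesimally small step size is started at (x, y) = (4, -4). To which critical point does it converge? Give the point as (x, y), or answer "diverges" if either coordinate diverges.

L is separable, so gradient descent decouples: x follows -∂L/∂x, y follows -∂L/∂y.
∂L/∂x = 12(x - 2)(x + 1); at x=4 this is 120, so x decreases.
∂L/∂y = -3(y - 4)(y + 2); at y=-4 this is -48, so y increases.
x converges to its nearest critical value 2 (a local min of the x-part); y converges to -2. The iterate converges to (2, -2).

(2, -2)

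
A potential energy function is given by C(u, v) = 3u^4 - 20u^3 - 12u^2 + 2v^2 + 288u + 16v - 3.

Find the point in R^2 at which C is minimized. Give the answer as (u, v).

C(u,v) separates as P(u) + Q(v) − 3, so its minimum is min P + min Q − 3.
P'(u) = 12(u - 4)(u - 3)(u + 2) vanishes at u ∈ {-2, 3, 4}; Q'(v) = 4v + 16 vanishes at v ∈ {-4}.
Local minima of P (where P''>0): P(-2)=-416, P(4)=448. Local minima of Q: Q(-4)=-32.
So the global minimum of C is P(-2) + Q(-4) − 3 = -416 − 32 − 3 = -451, attained at (-2, -4).

(-2, -4)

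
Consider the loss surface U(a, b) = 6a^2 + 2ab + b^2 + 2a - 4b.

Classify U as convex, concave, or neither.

U is quadratic, so its Hessian is the constant matrix H = [[12, 2], [2, 2]].
det(H) = 20, tr(H) = 14.
det(H) > 0 and tr(H) > 0, so H is positive definite everywhere: convex.

convex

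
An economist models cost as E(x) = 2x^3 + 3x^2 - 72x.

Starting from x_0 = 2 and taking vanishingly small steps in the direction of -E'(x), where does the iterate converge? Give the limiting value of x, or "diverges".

E'(x) = 6(x - 3)(x + 4), so E'(2) = -36.
Gradient descent moves in the -E' direction, i.e. x is increasing.
The nearest critical point in that direction is x = 3, where E'' = 42 > 0 (a local minimum). The iterate converges there.

3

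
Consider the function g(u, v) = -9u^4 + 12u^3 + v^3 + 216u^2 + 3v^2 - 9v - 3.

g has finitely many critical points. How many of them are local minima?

g separates as a function of u plus a function of v, so ∇g=0 decouples.
∂g/∂u = -36u(u - 4)(u + 3) = 0 at u ∈ {-3, 0, 4}; ∂g/∂v = 3(v - 1)(v + 3) = 0 at v ∈ {-3, 1}.
The Hessian is diagonal: diag(g_uu, g_vv). Second derivatives: g_uu(-3)=-756, g_uu(0)=432, g_uu(4)=-1008; g_vv(-3)=-12, g_vv(1)=12.
Local minima occur where both diagonal entries positive: (0, 1). Count: 1.

1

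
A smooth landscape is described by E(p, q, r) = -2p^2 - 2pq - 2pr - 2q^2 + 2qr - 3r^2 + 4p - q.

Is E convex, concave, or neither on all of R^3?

concave

E is quadratic, so its Hessian is the constant matrix H = [[-4, -2, -2], [-2, -4, 2], [-2, 2, -6]].
Leading principal minors: -4, 12, -24.
Signs alternate −, +, − ⇒ H ≺ 0 ⇒ concave.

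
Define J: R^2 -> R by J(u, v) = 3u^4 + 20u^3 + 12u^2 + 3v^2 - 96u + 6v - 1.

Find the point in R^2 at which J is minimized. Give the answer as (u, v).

J(u,v) separates as P(u) + Q(v) − 1, so its minimum is min P + min Q − 1.
P'(u) = 12(u - 1)(u + 2)(u + 4) vanishes at u ∈ {-4, -2, 1}; Q'(v) = 6v + 6 vanishes at v ∈ {-1}.
Local minima of P (where P''>0): P(-4)=64, P(1)=-61. Local minima of Q: Q(-1)=-3.
So the global minimum of J is P(1) + Q(-1) − 1 = -61 − 3 − 1 = -65, attained at (1, -1).

(1, -1)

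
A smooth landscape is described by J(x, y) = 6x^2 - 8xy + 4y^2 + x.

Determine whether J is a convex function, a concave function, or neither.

J is quadratic, so its Hessian is the constant matrix H = [[12, -8], [-8, 8]].
det(H) = 32, tr(H) = 20.
det(H) > 0 and tr(H) > 0, so H is positive definite everywhere: convex.

convex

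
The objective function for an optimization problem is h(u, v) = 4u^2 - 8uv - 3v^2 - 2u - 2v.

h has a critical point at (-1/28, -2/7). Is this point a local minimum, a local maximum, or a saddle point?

The Hessian of h is constant: H = [[8, -8], [-8, -6]].
det(H) = 8·(-6) − (-8)² = -112.
Since det(H) < 0, H is indefinite and the critical point is a saddle point.

saddle point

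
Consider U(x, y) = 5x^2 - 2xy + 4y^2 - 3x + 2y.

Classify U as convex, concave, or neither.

U is quadratic, so its Hessian is the constant matrix H = [[10, -2], [-2, 8]].
det(H) = 76, tr(H) = 18.
det(H) > 0 and tr(H) > 0, so H is positive definite everywhere: convex.

convex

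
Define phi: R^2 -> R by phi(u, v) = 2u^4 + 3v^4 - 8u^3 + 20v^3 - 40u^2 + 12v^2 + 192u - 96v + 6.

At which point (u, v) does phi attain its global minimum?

phi(u,v) separates as P(u) + Q(v) + 6, so its minimum is min P + min Q + 6.
P'(u) = 8(u - 4)(u - 2)(u + 3) vanishes at u ∈ {-3, 2, 4}; Q'(v) = 12(v - 1)(v + 2)(v + 4) vanishes at v ∈ {-4, -2, 1}.
Local minima of P (where P''>0): P(-3)=-558, P(4)=128. Local minima of Q: Q(-4)=64, Q(1)=-61.
So the global minimum of phi is P(-3) + Q(1) + 6 = -558 − 61 + 6 = -613, attained at (-3, 1).

(-3, 1)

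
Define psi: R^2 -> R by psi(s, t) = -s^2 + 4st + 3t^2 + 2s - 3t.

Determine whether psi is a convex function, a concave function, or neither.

psi is quadratic, so its Hessian is the constant matrix H = [[-2, 4], [4, 6]].
det(H) = -28, tr(H) = 4.
det(H) < 0, so H is indefinite: neither convex nor concave.

neither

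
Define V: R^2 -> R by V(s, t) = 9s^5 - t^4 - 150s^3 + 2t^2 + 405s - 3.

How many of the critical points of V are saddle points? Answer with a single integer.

V separates as a function of s plus a function of t, so ∇V=0 decouples.
∂V/∂s = 45(s - 3)(s - 1)(s + 1)(s + 3) = 0 at s ∈ {-3, -1, 1, 3}; ∂V/∂t = -4t(t - 1)(t + 1) = 0 at t ∈ {-1, 0, 1}.
The Hessian is diagonal: diag(V_ss, V_tt). Second derivatives: V_ss(-3)=-2160, V_ss(-1)=720, V_ss(1)=-720, V_ss(3)=2160; V_tt(-1)=-8, V_tt(0)=4, V_tt(1)=-8.
Saddle points occur where the two diagonal entries have opposite signs: (-3, 0), (-1, -1), (-1, 1), (1, 0), (3, -1), (3, 1). Count: 6.

6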